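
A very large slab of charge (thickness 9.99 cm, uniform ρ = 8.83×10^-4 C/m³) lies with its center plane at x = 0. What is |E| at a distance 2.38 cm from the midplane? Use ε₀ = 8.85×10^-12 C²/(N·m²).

E = 2.37×10^6 N/C

By symmetry E is perpendicular to the slab. A Gaussian pillbox from −2.38 cm to +2.38 cm (face area A) lies entirely within the slab.
Q_enc = ρ·(2x)·A and flux = 2EA, so 2EA = 2ρxA/ε₀ ⇒ E = |ρ|x/ε₀.
E = (8.83×10^-4)(0.0238)/(8.85×10^-12) = 2.37×10^6 N/C.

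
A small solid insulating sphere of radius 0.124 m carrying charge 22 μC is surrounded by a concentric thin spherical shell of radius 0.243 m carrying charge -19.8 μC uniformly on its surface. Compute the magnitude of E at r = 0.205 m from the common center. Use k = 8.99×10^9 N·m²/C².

Symmetry ⇒ E = E(r) r̂. Gaussian sphere of radius r = 0.205 m (between the bodies, 0.124 m < r < 0.243 m).
The shell at 0.243 m lies outside the Gaussian surface, so Q_enc = 22 μC = 2.20×10^-5 C.
Gauss's law: E·4πr² = Q_enc/ε₀.
E = k|Q_enc|/r² = (8.99×10^9)(2.20e-5)/(0.205)² = 4.71×10^6 N/C.

E = 4.71×10^6 N/C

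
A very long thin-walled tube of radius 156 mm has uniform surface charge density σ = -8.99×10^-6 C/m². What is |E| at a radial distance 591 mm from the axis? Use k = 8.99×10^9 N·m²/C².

Choose a coaxial cylinder of radius r = 591 mm (arbitrary length L) as the Gaussian surface (r > 156 mm).
The whole shell is enclosed: λ_enc = σ·2πR = (-8.99×10^-6)·2π·(0.156) = -8.812e-6 C/m.
Gauss's law: E·2πrL = λ_enc L/ε₀.
E = 2k|λ_enc|/r = 2(8.99×10^9)(8.812×10^-6)/(0.591) = 2.68×10^5 N/C.

E = 2.68×10^5 N/C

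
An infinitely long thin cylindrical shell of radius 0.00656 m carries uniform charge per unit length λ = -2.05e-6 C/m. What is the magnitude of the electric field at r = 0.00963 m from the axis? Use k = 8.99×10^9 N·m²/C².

Choose a coaxial cylinder of radius r = 0.00963 m (arbitrary length L) as the Gaussian surface (r > 0.00656 m).
The full line charge is enclosed: λ_enc = -2.05e-6 C/m.
Gauss's law: E·2πrL = λ_enc L/ε₀.
E = 2k|λ_enc|/r = 2(8.99×10^9)(2.05e-6)/(0.00963) = 3.83e6 N/C.

E ≈ 3.83e6 V/m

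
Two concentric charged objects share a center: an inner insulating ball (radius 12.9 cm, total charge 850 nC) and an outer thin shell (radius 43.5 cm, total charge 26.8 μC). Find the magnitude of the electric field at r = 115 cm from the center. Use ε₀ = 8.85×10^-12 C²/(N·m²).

Symmetry ⇒ E = E(r) r̂. Gaussian sphere of radius r = 115 cm (r > 43.5 cm, enclosing both).
Q_enc = (850 nC) + (26.8 μC) = 2.765e-5 C.
Gauss's law: E·4πr² = Q_enc/ε₀.
E = |Q_enc|/(4πε₀r²) = (2.765e-5)/(4π·8.85×10^-12·(1.15)²) = 1.88×10^5 N/C.

E = 1.88×10^5 N/C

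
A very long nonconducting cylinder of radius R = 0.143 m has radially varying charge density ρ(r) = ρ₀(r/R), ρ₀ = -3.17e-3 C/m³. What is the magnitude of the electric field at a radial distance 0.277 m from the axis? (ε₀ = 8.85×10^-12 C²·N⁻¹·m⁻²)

Coaxial Gaussian cylinder, radius r = 0.277 m, length L (r > R, full charge per length enclosed).
λ_enc = 2π ∫₀^R ρ₀(r'/R)^1 r' dr' = 2πρ₀R²/3 = -1.358×10^-4 C/m.
Applying ∮E·dA = Q_enc/ε₀ with the end caps contributing no flux:
E = |λ_enc|/(2πε₀r) = (1.358e-4)/(2π·8.85×10^-12·0.277) = 8.81×10^6 N/C.

|E| ≈ 8.81×10^6 V/m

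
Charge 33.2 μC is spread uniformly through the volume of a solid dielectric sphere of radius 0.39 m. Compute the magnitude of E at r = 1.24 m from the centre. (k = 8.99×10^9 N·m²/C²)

1.94×10^5 N/C

Use a concentric Gaussian sphere at r = 1.24 m (r > R, so the entire charge is enclosed).
Q_enc = 33.2 μC = 3.32×10^-5 C.
Since E is radial and uniform over the Gaussian sphere, Φ = E·4πr² = Q_enc/ε₀.
E = k|Q_enc|/r² = (8.99×10^9)(3.32e-5)/(1.24)² = 1.94×10^5 N/C.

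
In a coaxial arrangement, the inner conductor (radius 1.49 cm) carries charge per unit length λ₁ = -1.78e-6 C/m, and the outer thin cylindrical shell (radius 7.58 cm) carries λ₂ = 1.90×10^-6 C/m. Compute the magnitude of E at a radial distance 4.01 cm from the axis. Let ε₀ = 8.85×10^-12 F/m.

By cylindrical symmetry E is radial; use a coaxial Gaussian cylinder of radius 4.01 cm and length L (between the conductors, 1.49 cm < r < 7.58 cm).
Only the inner wire is enclosed; the outer shell contributes nothing inside itself. λ_enc = λ₁ = -1.78×10^-6 C/m.
Gauss's law: E·2πrL = λ_enc L/ε₀.
E = |λ_enc|/(2πε₀r) = (1.78×10^-6)/(2π·8.85×10^-12·0.0401) = 7.98e5 N/C.

E ≈ 7.98×10^5 N/C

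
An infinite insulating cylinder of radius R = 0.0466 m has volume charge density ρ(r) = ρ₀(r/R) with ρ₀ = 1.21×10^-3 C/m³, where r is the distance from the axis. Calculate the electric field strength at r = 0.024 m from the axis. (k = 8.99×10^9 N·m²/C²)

Choose a coaxial cylinder of radius r = 0.024 m (arbitrary length L) as the Gaussian surface (r < R).
Integrating ρ over the cross-section to radius r: λ_enc = (2πρ₀/R) ∫₀^r r'^2 dr' = 2πρ₀ r^3/(3·R) = 7.518e-7 C/m.
Since E is radial and uniform over the curved surface, Φ = E·2πrL = Q_enc/ε₀ = λ_enc L/ε₀.
E = 2k|λ_enc|/r = 2(8.99×10^9)(7.518×10^-7)/(0.024) = 5.63×10^5 N/C.

|E| = 5.63×10^5 V/m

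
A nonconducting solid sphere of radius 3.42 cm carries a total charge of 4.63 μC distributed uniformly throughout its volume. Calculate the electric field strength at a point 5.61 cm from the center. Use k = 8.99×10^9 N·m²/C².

E = 1.32e7 N/C

Use a concentric Gaussian sphere at r = 5.61 cm (r > R, so the entire charge is enclosed).
Q_enc = 4.63 μC = 4.63×10^-6 C.
Gauss's law: E·4πr² = Q_enc/ε₀.
E = k|Q_enc|/r² = (8.99×10^9)(4.63×10^-6)/(0.0561)² = 1.32e7 N/C.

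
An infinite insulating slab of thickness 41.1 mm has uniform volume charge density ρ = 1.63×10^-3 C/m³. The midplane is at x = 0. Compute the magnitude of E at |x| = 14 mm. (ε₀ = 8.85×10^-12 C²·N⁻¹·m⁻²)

|E| ≈ 2.58×10^6 N/C

By symmetry E is perpendicular to the slab. A Gaussian pillbox from −14 mm to +14 mm (face area A) lies entirely within the slab.
Q_enc = ρ·(2x)·A and flux = 2EA, so 2EA = 2ρxA/ε₀ ⇒ E = |ρ|x/ε₀.
E = (1.63×10^-3)(0.014)/(8.85×10^-12) = 2.58×10^6 N/C.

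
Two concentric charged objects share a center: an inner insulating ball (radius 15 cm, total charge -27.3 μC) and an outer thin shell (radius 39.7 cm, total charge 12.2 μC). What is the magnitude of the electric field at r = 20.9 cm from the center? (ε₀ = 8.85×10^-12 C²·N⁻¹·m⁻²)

E ≈ 5.62×10^6 N/C

Use a concentric Gaussian sphere at r = 20.9 cm (between the bodies, 15 cm < r < 39.7 cm).
The shell at 39.7 cm lies outside the Gaussian surface, so Q_enc = -27.3 μC = -2.73e-5 C.
Gauss's law: E·4πr² = Q_enc/ε₀.
E = |Q_enc|/(4πε₀r²) = (2.73×10^-5)/(4π·8.85×10^-12·(0.209)²) = 5.62e6 N/C.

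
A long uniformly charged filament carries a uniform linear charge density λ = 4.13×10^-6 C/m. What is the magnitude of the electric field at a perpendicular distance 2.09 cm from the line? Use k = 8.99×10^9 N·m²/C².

3.55×10^6 V/m

Take a coaxial cylindrical Gaussian surface of radius r = 2.09 cm and length L.
Q_enc = λL, so λ_enc = 4.13×10^-6 C/m.
Applying ∮E·dA = Q_enc/ε₀ with the end caps contributing no flux:
E = 2k|λ_enc|/r = 2(8.99×10^9)(4.13×10^-6)/(0.0209) = 3.55×10^6 N/C.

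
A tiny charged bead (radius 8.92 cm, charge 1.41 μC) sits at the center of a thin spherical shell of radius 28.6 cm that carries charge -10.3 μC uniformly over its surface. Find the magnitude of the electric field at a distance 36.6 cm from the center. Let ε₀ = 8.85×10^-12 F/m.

|E| ≈ 5.97×10^5 N/C

Symmetry ⇒ E = E(r) r̂. Gaussian sphere of radius r = 36.6 cm (r > 28.6 cm, enclosing both).
Q_enc = (1.41 μC) + (-10.3 μC) = -8.89×10^-6 C.
Applying ∮E·dA = Q_enc/ε₀ with Φ = E(4πr²):
E = |Q_enc|/(4πε₀r²) = (8.89e-6)/(4π·8.85×10^-12·(0.366)²) = 5.97×10^5 N/C.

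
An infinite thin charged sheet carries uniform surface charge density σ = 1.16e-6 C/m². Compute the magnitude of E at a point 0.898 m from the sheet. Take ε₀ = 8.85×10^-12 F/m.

The symmetry is planar: E is normal to the sheet and the same magnitude on both sides. Take a pillbox straddling the sheet with end-cap area A.
Flux Φ = 2EA and Q_enc = σA, so 2EA = σA/ε₀ ⇒ E = |σ|/(2ε₀), independent of distance.
E = |σ|/(2ε₀) = (1.16×10^-6)/(2·8.85×10^-12) = 6.55×10^4 N/C.

E ≈ 6.55×10^4 N/C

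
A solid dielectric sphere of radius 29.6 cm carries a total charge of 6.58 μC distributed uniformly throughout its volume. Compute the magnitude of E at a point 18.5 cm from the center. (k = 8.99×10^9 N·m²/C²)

|E| ≈ 4.22e5 V/m

By spherical symmetry E is radial; choose a Gaussian sphere of radius r = 18.5 cm (r < R).
Only the charge within r is enclosed: Q_enc = Q·(r/R)³ = (6.58 μC)·(18.5 cm/29.6 cm)³ = 1.606×10^-6 C.
Applying ∮E·dA = Q_enc/ε₀ with Φ = E(4πr²):
E = k|Q_enc|/r² = (8.99×10^9)(1.606e-6)/(0.185)² = 4.22×10^5 N/C.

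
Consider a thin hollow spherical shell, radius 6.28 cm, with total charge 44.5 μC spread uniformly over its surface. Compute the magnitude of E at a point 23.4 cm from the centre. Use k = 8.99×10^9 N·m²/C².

|E| ≈ 7.31e6 N/C

Symmetry ⇒ E = E(r) r̂. Gaussian sphere of radius r = 23.4 cm (r > 6.28 cm).
The entire shell is enclosed: Q_enc = 4.45e-5 C.
Applying ∮E·dA = Q_enc/ε₀ with Φ = E(4πr²):
E = k|Q_enc|/r² = (8.99×10^9)(4.45×10^-5)/(0.234)² = 7.31e6 N/C.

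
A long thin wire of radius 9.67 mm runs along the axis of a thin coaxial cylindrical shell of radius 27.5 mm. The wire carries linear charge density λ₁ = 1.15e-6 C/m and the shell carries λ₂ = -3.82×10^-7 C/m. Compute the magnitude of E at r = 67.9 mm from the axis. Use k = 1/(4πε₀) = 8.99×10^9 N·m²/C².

|E| ≈ 2.03×10^5 N/C

Take a coaxial cylindrical Gaussian surface of radius r = 67.9 mm and length L (r > 27.5 mm, enclosing both).
λ_enc = λ₁ + λ₂ = (1.15×10^-6) + (-3.82e-7) = 7.68×10^-7 C/m.
By Gauss's law (flux through the curved wall only), E·2πrL = λ_enc L/ε₀.
E = 2k|λ_enc|/r = 2(8.99×10^9)(7.68×10^-7)/(0.0679) = 2.03×10^5 N/C.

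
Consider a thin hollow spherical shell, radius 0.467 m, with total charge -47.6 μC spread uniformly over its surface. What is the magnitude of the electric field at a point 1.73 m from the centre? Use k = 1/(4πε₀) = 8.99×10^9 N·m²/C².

Symmetry ⇒ E = E(r) r̂. Gaussian sphere of radius r = 1.73 m (r > 0.467 m).
The entire shell is enclosed: Q_enc = -4.76e-5 C.
By Gauss's law, ∮E·dA = E·4πr² = Q_enc/ε₀.
E = k|Q_enc|/r² = (8.99×10^9)(4.76×10^-5)/(1.73)² = 1.43×10^5 N/C.

E = 1.43×10^5 V/m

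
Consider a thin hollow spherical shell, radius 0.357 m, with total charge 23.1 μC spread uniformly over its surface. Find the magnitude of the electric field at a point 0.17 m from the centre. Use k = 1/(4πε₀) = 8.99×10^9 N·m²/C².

Take a concentric spherical Gaussian surface of radius r = 0.17 m (inside the shell, r < 0.357 m).
All the charge is outside the Gaussian surface: Q_enc = 0, hence E = 0 everywhere inside the shell.

E = 0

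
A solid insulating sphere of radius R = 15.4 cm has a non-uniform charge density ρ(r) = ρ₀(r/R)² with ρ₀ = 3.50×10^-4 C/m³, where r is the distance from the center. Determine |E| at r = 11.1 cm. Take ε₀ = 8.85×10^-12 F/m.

|E| = 4.56×10^5 N/C

Use a concentric Gaussian sphere at r = 11.1 cm (r < R).
Integrate the density: Q_enc = 4π ∫₀^r ρ₀(r'/R)^2 r'² dr' = 4πρ₀ r^5/(5·R²) = 6.25e-7 C.
By Gauss's law, ∮E·dA = E·4πr² = Q_enc/ε₀.
E = |Q_enc|/(4πε₀r²) = (6.25×10^-7)/(4π·8.85×10^-12·(0.111)²) = 4.56×10^5 N/C.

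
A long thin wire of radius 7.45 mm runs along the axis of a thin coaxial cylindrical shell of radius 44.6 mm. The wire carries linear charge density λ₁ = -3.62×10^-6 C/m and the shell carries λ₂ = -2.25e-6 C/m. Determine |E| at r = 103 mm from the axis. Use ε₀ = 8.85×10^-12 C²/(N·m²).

E ≈ 1.02e6 N/C

Take a coaxial cylindrical Gaussian surface of radius r = 103 mm and length L (r > 44.6 mm, enclosing both).
λ_enc = λ₁ + λ₂ = (-3.62×10^-6) + (-2.25e-6) = -5.87×10^-6 C/m.
Applying ∮E·dA = Q_enc/ε₀ with the end caps contributing no flux:
E = |λ_enc|/(2πε₀r) = (5.87×10^-6)/(2π·8.85×10^-12·0.103) = 1.02×10^6 N/C.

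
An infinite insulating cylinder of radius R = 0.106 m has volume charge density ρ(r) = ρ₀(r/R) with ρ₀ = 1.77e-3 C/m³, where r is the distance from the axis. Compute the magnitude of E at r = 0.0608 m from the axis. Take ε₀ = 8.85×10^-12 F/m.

E = 2.32e6 N/C

Coaxial Gaussian cylinder, radius r = 0.0608 m, length L (r < R).
λ_enc = ∫₀^r ρ(r')·2πr' dr' = (2πρ₀/R)·r^3/3 = 7.86×10^-6 C/m.
Gauss's law: E·2πrL = λ_enc L/ε₀.
E = |λ_enc|/(2πε₀r) = (7.86×10^-6)/(2π·8.85×10^-12·0.0608) = 2.32×10^6 N/C.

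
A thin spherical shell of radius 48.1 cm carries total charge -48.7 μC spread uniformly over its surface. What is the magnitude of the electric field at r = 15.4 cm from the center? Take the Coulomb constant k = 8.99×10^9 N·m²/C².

Symmetry ⇒ E = E(r) r̂. Gaussian sphere of radius r = 15.4 cm (inside the shell, r < 48.1 cm).
No charge lies within this surface, so Q_enc = 0 and Gauss's law gives E·4πr² = 0 ⇒ E = 0.

E = 0 (no enclosed charge)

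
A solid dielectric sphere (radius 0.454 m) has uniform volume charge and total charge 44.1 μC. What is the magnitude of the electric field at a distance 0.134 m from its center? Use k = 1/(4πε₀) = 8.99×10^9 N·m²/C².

Use a concentric Gaussian sphere at r = 0.134 m (r < R).
Only the charge within r is enclosed: Q_enc = Q·(r/R)³ = (44.1 μC)·(0.134 m/0.454 m)³ = 1.134×10^-6 C.
By Gauss's law, ∮E·dA = E·4πr² = Q_enc/ε₀.
E = k|Q_enc|/r² = (8.99×10^9)(1.134e-6)/(0.134)² = 5.68×10^5 N/C.

E ≈ 5.68×10^5 N/C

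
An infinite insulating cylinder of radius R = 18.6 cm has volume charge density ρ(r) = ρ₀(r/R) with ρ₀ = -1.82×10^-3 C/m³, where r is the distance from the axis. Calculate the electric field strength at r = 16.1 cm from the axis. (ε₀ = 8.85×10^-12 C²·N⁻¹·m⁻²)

E ≈ 9.55e6 V/m

Coaxial Gaussian cylinder, radius r = 16.1 cm, length L (r < R).
λ_enc = ∫₀^r ρ(r')·2πr' dr' = (2πρ₀/R)·r^3/3 = -8.553×10^-5 C/m.
Applying ∮E·dA = Q_enc/ε₀ with the end caps contributing no flux:
E = |λ_enc|/(2πε₀r) = (8.553×10^-5)/(2π·8.85×10^-12·0.161) = 9.55×10^6 N/C.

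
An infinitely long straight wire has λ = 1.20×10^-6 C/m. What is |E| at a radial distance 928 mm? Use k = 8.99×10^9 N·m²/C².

Take a coaxial cylindrical Gaussian surface of radius r = 928 mm and length L.
Q_enc = λL, so λ_enc = 1.20×10^-6 C/m.
Applying ∮E·dA = Q_enc/ε₀ with the end caps contributing no flux:
E = 2k|λ_enc|/r = 2(8.99×10^9)(1.20×10^-6)/(0.928) = 2.33×10^4 N/C.

E = 2.33×10^4 N/C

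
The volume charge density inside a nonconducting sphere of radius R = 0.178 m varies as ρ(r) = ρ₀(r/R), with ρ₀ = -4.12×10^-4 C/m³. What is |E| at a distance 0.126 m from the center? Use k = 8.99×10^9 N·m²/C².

Take a concentric spherical Gaussian surface of radius r = 0.126 m (r < R).
Q_enc = ∫₀^r ρ(r')·4πr'² dr' = (4πρ₀/R) ∫₀^r r'^3 dr' = 4πρ₀ r^4/(4·R) = -1.833×10^-6 C.
Applying ∮E·dA = Q_enc/ε₀ with Φ = E(4πr²):
E = k|Q_enc|/r² = (8.99×10^9)(1.833×10^-6)/(0.126)² = 1.04×10^6 N/C.

|E| = 1.04e6 N/C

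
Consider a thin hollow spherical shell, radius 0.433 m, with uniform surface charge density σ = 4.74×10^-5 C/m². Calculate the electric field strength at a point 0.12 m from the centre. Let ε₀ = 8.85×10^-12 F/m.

|E| = 0 N/C

By spherical symmetry E is radial; choose a Gaussian sphere of radius r = 0.12 m (inside the shell, r < 0.433 m).
All the charge is outside the Gaussian surface: Q_enc = 0, hence E = 0 everywhere inside the shell.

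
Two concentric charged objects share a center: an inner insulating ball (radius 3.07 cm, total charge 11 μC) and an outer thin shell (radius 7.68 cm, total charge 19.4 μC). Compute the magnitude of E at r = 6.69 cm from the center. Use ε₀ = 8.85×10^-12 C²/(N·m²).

2.21e7 N/C

Use a concentric Gaussian sphere at r = 6.69 cm (between the bodies, 3.07 cm < r < 7.68 cm).
Only the inner charge is enclosed; the outer shell contributes nothing inside itself. Q_enc = 11 μC = 1.10e-5 C.
Gauss's law: E·4πr² = Q_enc/ε₀.
E = |Q_enc|/(4πε₀r²) = (1.10×10^-5)/(4π·8.85×10^-12·(0.0669)²) = 2.21e7 N/C.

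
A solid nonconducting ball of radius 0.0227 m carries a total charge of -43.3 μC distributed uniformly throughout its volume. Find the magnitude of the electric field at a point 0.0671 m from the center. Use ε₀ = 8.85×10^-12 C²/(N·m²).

|E| ≈ 8.65×10^7 V/m

Take a concentric spherical Gaussian surface of radius r = 0.0671 m (r > R, so the entire charge is enclosed).
Q_enc = -43.3 μC = -4.33e-5 C.
Applying ∮E·dA = Q_enc/ε₀ with Φ = E(4πr²):
E = |Q_enc|/(4πε₀r²) = (4.33×10^-5)/(4π·8.85×10^-12·(0.0671)²) = 8.65e7 N/C.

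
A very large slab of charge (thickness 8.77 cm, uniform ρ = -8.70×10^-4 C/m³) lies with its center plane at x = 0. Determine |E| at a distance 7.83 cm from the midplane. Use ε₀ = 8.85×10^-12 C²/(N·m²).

The point |x| = 7.83 cm lies outside the slab (half-thickness 0.04385 m). A symmetric pillbox spanning the full slab encloses Q_enc = ρ·d·A.
Flux = 2EA ⇒ E = |ρ|d/(2ε₀), independent of distance outside.
E = (8.70×10^-4)(0.0877)/(2·8.85×10^-12) = 4.31×10^6 N/C.

|E| = 4.31e6 N/C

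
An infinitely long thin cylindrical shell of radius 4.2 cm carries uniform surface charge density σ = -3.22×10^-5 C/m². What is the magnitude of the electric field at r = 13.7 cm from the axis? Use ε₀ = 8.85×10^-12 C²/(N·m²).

By cylindrical symmetry E is radial; use a coaxial Gaussian cylinder of radius 13.7 cm and length L (r > 4.2 cm).
The whole shell is enclosed: λ_enc = σ·2πR = (-3.22e-5)·2π·(0.042) = -8.497×10^-6 C/m.
Since E is radial and uniform over the curved surface, Φ = E·2πrL = Q_enc/ε₀ = λ_enc L/ε₀.
E = |λ_enc|/(2πε₀r) = (8.497×10^-6)/(2π·8.85×10^-12·0.137) = 1.12×10^6 N/C.

E ≈ 1.12e6 N/C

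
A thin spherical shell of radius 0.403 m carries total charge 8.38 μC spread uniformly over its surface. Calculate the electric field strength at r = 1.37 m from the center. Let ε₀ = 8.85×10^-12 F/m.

Take a concentric spherical Gaussian surface of radius r = 1.37 m (r > 0.403 m).
The entire shell is enclosed: Q_enc = 8.38e-6 C.
By Gauss's law, ∮E·dA = E·4πr² = Q_enc/ε₀.
E = |Q_enc|/(4πε₀r²) = (8.38e-6)/(4π·8.85×10^-12·(1.37)²) = 4.01×10^4 N/C.

4.01×10^4 N/C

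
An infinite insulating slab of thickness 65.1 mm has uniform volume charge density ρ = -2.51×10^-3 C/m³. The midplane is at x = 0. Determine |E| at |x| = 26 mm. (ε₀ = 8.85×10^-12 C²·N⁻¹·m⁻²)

E = 7.37e6 V/m

By symmetry E is perpendicular to the slab. A Gaussian pillbox from −26 mm to +26 mm (face area A) lies entirely within the slab.
Q_enc = ρ·(2x)·A and flux = 2EA, so 2EA = 2ρxA/ε₀ ⇒ E = |ρ|x/ε₀.
E = (2.51×10^-3)(0.026)/(8.85×10^-12) = 7.37×10^6 N/C.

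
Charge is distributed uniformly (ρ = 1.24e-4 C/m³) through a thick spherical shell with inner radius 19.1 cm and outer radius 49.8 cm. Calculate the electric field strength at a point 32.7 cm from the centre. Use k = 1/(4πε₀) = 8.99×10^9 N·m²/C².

By spherical symmetry E is radial; choose a Gaussian sphere of radius r = 32.7 cm (within the shell material, 19.1 cm < r < 49.8 cm).
Only the shell between 19.1 cm and r is enclosed: Q_enc = ρ·(4π/3)(r³ − a³) = (1.24e-4)·(4π/3)·((0.327)³ − (0.191)³) = 1.454e-5 C.
Applying ∮E·dA = Q_enc/ε₀ with Φ = E(4πr²):
E = k|Q_enc|/r² = (8.99×10^9)(1.454×10^-5)/(0.327)² = 1.22×10^6 N/C.

|E| ≈ 1.22e6 N/C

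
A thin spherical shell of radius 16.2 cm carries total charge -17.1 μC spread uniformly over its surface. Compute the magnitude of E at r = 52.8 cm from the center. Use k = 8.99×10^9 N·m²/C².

|E| = 5.51e5 N/C

Symmetry ⇒ E = E(r) r̂. Gaussian sphere of radius r = 52.8 cm (r > 16.2 cm).
The entire shell is enclosed: Q_enc = -1.71×10^-5 C.
Gauss's law: E·4πr² = Q_enc/ε₀.
E = k|Q_enc|/r² = (8.99×10^9)(1.71×10^-5)/(0.528)² = 5.51×10^5 N/C.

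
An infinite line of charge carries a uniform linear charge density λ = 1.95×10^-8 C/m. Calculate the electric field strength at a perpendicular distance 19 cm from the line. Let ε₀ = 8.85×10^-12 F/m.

Coaxial Gaussian cylinder, radius r = 19 cm, length L.
Q_enc = λL, so λ_enc = 1.95×10^-8 C/m.
Gauss's law: E·2πrL = λ_enc L/ε₀.
E = |λ_enc|/(2πε₀r) = (1.95e-8)/(2π·8.85×10^-12·0.19) = 1.85×10^3 N/C.

|E| ≈ 1.85×10^3 V/m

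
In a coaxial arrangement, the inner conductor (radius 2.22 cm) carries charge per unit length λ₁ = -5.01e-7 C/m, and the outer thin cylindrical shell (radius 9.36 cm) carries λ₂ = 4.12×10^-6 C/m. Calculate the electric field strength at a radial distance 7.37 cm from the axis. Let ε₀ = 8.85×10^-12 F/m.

Take a coaxial cylindrical Gaussian surface of radius r = 7.37 cm and length L (between the conductors, 2.22 cm < r < 9.36 cm).
The shell at 9.36 cm lies outside the Gaussian surface, so λ_enc = λ₁ = -5.01×10^-7 C/m.
Since E is radial and uniform over the curved surface, Φ = E·2πrL = Q_enc/ε₀ = λ_enc L/ε₀.
E = |λ_enc|/(2πε₀r) = (5.01×10^-7)/(2π·8.85×10^-12·0.0737) = 1.22×10^5 N/C.

E ≈ 1.22×10^5 N/C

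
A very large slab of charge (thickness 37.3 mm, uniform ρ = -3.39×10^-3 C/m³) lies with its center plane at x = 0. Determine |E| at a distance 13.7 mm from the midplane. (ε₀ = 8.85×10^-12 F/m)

By symmetry E is perpendicular to the slab. A Gaussian pillbox from −13.7 mm to +13.7 mm (face area A) lies entirely within the slab.
Q_enc = ρ·(2x)·A and flux = 2EA, so 2EA = 2ρxA/ε₀ ⇒ E = |ρ|x/ε₀.
E = (3.39×10^-3)(0.0137)/(8.85×10^-12) = 5.25×10^6 N/C.

|E| = 5.25e6 N/C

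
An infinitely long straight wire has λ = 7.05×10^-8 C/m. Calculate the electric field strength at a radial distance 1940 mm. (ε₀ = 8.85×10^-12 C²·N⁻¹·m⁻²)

|E| = 654 V/m

Choose a coaxial cylinder of radius r = 1940 mm (arbitrary length L) as the Gaussian surface.
Q_enc = λL, so λ_enc = 7.05e-8 C/m.
Applying ∮E·dA = Q_enc/ε₀ with the end caps contributing no flux:
E = |λ_enc|/(2πε₀r) = (7.05×10^-8)/(2π·8.85×10^-12·1.94) = 654 N/C.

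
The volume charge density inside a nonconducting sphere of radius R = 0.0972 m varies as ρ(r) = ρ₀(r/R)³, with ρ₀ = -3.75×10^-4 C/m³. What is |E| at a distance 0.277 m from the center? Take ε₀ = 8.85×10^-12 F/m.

Take a concentric spherical Gaussian surface of radius r = 0.277 m (r > R, all charge enclosed).
Q_enc = 4π ∫₀^R ρ₀(r'/R)^3 r'² dr' = 4πρ₀R³/6 = -7.213×10^-7 C.
By Gauss's law, ∮E·dA = E·4πr² = Q_enc/ε₀.
E = |Q_enc|/(4πε₀r²) = (7.213e-7)/(4π·8.85×10^-12·(0.277)²) = 8.45e4 N/C.

8.45×10^4 N/C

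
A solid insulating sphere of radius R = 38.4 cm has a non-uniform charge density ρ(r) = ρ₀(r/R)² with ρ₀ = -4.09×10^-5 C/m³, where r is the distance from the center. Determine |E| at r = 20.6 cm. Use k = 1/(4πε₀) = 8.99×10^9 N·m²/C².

|E| = 5.48×10^4 N/C

Symmetry ⇒ E = E(r) r̂. Gaussian sphere of radius r = 20.6 cm (r < R).
Q_enc = ∫₀^r ρ(r')·4πr'² dr' = (4πρ₀/R²) ∫₀^r r'^4 dr' = 4πρ₀ r^5/(5·R²) = -2.586×10^-7 C.
By Gauss's law, ∮E·dA = E·4πr² = Q_enc/ε₀.
E = k|Q_enc|/r² = (8.99×10^9)(2.586×10^-7)/(0.206)² = 5.48×10^4 N/C.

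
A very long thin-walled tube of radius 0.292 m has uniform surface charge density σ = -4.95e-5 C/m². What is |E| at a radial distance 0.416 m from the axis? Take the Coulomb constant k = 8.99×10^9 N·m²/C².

By cylindrical symmetry E is radial; use a coaxial Gaussian cylinder of radius 0.416 m and length L (r > 0.292 m).
The whole shell is enclosed: λ_enc = σ·2πR = (-4.95×10^-5)·2π·(0.292) = -9.082e-5 C/m.
Since E is radial and uniform over the curved surface, Φ = E·2πrL = Q_enc/ε₀ = λ_enc L/ε₀.
E = 2k|λ_enc|/r = 2(8.99×10^9)(9.082×10^-5)/(0.416) = 3.93×10^6 N/C.

E = 3.93e6 N/C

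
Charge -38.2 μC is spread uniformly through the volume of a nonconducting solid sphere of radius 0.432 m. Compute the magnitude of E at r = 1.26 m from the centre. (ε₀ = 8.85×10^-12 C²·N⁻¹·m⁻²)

Symmetry ⇒ E = E(r) r̂. Gaussian sphere of radius r = 1.26 m (r > R, so the entire charge is enclosed).
Q_enc = -38.2 μC = -3.82e-5 C.
Applying ∮E·dA = Q_enc/ε₀ with Φ = E(4πr²):
E = |Q_enc|/(4πε₀r²) = (3.82×10^-5)/(4π·8.85×10^-12·(1.26)²) = 2.16×10^5 N/C.

E ≈ 2.16e5 N/C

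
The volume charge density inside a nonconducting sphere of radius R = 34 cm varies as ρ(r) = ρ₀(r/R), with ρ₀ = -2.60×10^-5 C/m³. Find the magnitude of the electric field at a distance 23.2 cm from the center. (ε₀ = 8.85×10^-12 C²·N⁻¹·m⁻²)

By spherical symmetry E is radial; choose a Gaussian sphere of radius r = 23.2 cm (r < R).
Q_enc = ∫₀^r ρ(r')·4πr'² dr' = (4πρ₀/R) ∫₀^r r'^3 dr' = 4πρ₀ r^4/(4·R) = -6.96×10^-7 C.
By Gauss's law, ∮E·dA = E·4πr² = Q_enc/ε₀.
E = |Q_enc|/(4πε₀r²) = (6.96×10^-7)/(4π·8.85×10^-12·(0.232)²) = 1.16×10^5 N/C.

|E| = 1.16e5 N/C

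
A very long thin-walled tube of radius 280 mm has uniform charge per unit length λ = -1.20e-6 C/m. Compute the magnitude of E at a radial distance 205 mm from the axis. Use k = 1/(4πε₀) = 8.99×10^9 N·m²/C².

|E| = 0 N/C

Choose a coaxial cylinder of radius r = 205 mm (arbitrary length L) as the Gaussian surface (r < 280 mm, inside the shell).
No charge is enclosed, so Gauss's law gives E·2πrL = 0 ⇒ E = 0.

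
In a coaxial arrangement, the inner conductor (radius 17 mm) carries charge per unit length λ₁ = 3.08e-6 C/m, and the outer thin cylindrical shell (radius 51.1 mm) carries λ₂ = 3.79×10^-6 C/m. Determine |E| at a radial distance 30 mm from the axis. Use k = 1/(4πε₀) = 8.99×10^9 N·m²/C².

Take a coaxial cylindrical Gaussian surface of radius r = 30 mm and length L (between the conductors, 17 mm < r < 51.1 mm).
The shell at 51.1 mm lies outside the Gaussian surface, so λ_enc = λ₁ = 3.08×10^-6 C/m.
Applying ∮E·dA = Q_enc/ε₀ with the end caps contributing no flux:
E = 2k|λ_enc|/r = 2(8.99×10^9)(3.08×10^-6)/(0.03) = 1.85×10^6 N/C.

|E| = 1.85×10^6 N/C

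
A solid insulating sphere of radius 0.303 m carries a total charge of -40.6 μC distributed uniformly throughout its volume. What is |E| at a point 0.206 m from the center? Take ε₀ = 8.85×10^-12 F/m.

E = 2.70e6 N/C

Use a concentric Gaussian sphere at r = 0.206 m (r < R).
Only the charge within r is enclosed: Q_enc = Q·(r/R)³ = (-40.6 μC)·(0.206 m/0.303 m)³ = -1.276×10^-5 C.
By Gauss's law, ∮E·dA = E·4πr² = Q_enc/ε₀.
E = |Q_enc|/(4πε₀r²) = (1.276e-5)/(4π·8.85×10^-12·(0.206)²) = 2.70×10^6 N/C.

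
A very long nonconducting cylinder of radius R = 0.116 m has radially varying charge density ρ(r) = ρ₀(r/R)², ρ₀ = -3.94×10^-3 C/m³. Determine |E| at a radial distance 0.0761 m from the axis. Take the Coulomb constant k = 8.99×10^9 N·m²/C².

Coaxial Gaussian cylinder, radius r = 0.0761 m, length L (r < R).
λ_enc = ∫₀^r ρ(r')·2πr' dr' = (2πρ₀/R²)·r^4/4 = -1.543×10^-5 C/m.
Since E is radial and uniform over the curved surface, Φ = E·2πrL = Q_enc/ε₀ = λ_enc L/ε₀.
E = 2k|λ_enc|/r = 2(8.99×10^9)(1.543e-5)/(0.0761) = 3.64×10^6 N/C.

3.64×10^6 N/C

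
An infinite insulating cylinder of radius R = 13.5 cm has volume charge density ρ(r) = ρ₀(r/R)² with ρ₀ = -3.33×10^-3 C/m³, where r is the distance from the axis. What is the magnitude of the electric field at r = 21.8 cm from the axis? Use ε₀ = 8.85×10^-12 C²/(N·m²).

Choose a coaxial cylinder of radius r = 21.8 cm (arbitrary length L) as the Gaussian surface (r > R, full charge per length enclosed).
λ_enc = 2π ∫₀^R ρ₀(r'/R)^2 r' dr' = 2πρ₀R²/4 = -9.533×10^-5 C/m.
Since E is radial and uniform over the curved surface, Φ = E·2πrL = Q_enc/ε₀ = λ_enc L/ε₀.
E = |λ_enc|/(2πε₀r) = (9.533e-5)/(2π·8.85×10^-12·0.218) = 7.86e6 N/C.

7.86×10^6 V/m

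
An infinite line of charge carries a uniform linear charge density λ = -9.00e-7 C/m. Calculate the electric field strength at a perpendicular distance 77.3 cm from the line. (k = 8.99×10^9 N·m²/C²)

Choose a coaxial cylinder of radius r = 77.3 cm (arbitrary length L) as the Gaussian surface.
Q_enc = λL, so λ_enc = -9.00×10^-7 C/m.
Applying ∮E·dA = Q_enc/ε₀ with the end caps contributing no flux:
E = 2k|λ_enc|/r = 2(8.99×10^9)(9.00×10^-7)/(0.773) = 2.09×10^4 N/C.

|E| = 2.09×10^4 V/m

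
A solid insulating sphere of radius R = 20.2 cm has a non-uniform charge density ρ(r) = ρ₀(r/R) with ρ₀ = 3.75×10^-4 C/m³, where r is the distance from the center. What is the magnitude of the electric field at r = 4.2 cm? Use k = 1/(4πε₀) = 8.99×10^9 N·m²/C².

Take a concentric spherical Gaussian surface of radius r = 4.2 cm (r < R).
Q_enc = ∫₀^r ρ(r')·4πr'² dr' = (4πρ₀/R) ∫₀^r r'^3 dr' = 4πρ₀ r^4/(4·R) = 1.815e-8 C.
Gauss's law: E·4πr² = Q_enc/ε₀.
E = k|Q_enc|/r² = (8.99×10^9)(1.815e-8)/(0.042)² = 9.25×10^4 N/C.

E = 9.25e4 N/C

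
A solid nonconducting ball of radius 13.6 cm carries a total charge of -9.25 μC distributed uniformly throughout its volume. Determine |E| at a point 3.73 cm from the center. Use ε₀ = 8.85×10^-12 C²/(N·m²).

Symmetry ⇒ E = E(r) r̂. Gaussian sphere of radius r = 3.73 cm (r < R).
Only the charge within r is enclosed: Q_enc = Q·(r/R)³ = (-9.25 μC)·(3.73 cm/13.6 cm)³ = -1.908e-7 C.
By Gauss's law, ∮E·dA = E·4πr² = Q_enc/ε₀.
E = |Q_enc|/(4πε₀r²) = (1.908×10^-7)/(4π·8.85×10^-12·(0.0373)²) = 1.23×10^6 N/C.

1.23e6 N/C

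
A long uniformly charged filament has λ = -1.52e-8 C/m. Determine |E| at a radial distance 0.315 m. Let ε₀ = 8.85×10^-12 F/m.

Take a coaxial cylindrical Gaussian surface of radius r = 0.315 m and length L.
Q_enc = λL, so λ_enc = -1.52×10^-8 C/m.
Applying ∮E·dA = Q_enc/ε₀ with the end caps contributing no flux:
E = |λ_enc|/(2πε₀r) = (1.52e-8)/(2π·8.85×10^-12·0.315) = 868 N/C.

E = 868 N/C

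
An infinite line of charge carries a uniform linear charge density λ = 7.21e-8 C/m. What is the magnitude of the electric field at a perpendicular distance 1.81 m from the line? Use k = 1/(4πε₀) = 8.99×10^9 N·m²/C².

716 V/m

Choose a coaxial cylinder of radius r = 1.81 m (arbitrary length L) as the Gaussian surface.
Q_enc = λL, so λ_enc = 7.21×10^-8 C/m.
Applying ∮E·dA = Q_enc/ε₀ with the end caps contributing no flux:
E = 2k|λ_enc|/r = 2(8.99×10^9)(7.21×10^-8)/(1.81) = 716 N/C.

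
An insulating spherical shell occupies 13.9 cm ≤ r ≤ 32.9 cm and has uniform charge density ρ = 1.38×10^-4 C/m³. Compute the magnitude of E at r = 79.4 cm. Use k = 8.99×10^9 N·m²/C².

Use a concentric Gaussian sphere at r = 79.4 cm (r > 32.9 cm, enclosing the whole shell).
Q_enc = ρ·(4π/3)(b³ − a³) = (1.38e-4)·(4π/3)·((0.329)³ − (0.139)³) = 1.903e-5 C.
Gauss's law: E·4πr² = Q_enc/ε₀.
E = k|Q_enc|/r² = (8.99×10^9)(1.903×10^-5)/(0.794)² = 2.71e5 N/C.

|E| ≈ 2.71×10^5 N/C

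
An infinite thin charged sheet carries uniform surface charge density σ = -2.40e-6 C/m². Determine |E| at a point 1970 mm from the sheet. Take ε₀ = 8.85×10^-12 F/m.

E = 1.36e5 V/m

Choose a cylindrical pillbox piercing the sheet, end faces (area A) parallel to it.
Only the two end caps contribute flux: Φ = 2EA. With Q_enc = σA, Gauss's law gives E = |σ|/(2ε₀).
E = |σ|/(2ε₀) = (2.40×10^-6)/(2·8.85×10^-12) = 1.36×10^5 N/C.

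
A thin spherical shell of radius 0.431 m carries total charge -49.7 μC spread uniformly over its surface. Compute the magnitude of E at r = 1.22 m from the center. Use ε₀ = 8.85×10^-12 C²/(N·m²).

|E| = 3.00×10^5 N/C

Use a concentric Gaussian sphere at r = 1.22 m (r > 0.431 m).
The entire shell is enclosed: Q_enc = -4.97e-5 C.
Since E is radial and uniform over the Gaussian sphere, Φ = E·4πr² = Q_enc/ε₀.
E = |Q_enc|/(4πε₀r²) = (4.97×10^-5)/(4π·8.85×10^-12·(1.22)²) = 3.00×10^5 N/C.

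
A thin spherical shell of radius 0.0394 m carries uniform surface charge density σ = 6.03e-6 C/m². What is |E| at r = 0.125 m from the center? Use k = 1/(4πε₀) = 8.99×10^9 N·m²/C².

E ≈ 6.77×10^4 N/C

By spherical symmetry E is radial; choose a Gaussian sphere of radius r = 0.125 m (r > 0.0394 m).
The entire shell is enclosed: Q_enc = σ·4πR² = (6.03e-6)·4π·(0.0394)² = 1.176e-7 C.
Since E is radial and uniform over the Gaussian sphere, Φ = E·4πr² = Q_enc/ε₀.
E = k|Q_enc|/r² = (8.99×10^9)(1.176×10^-7)/(0.125)² = 6.77×10^4 N/C.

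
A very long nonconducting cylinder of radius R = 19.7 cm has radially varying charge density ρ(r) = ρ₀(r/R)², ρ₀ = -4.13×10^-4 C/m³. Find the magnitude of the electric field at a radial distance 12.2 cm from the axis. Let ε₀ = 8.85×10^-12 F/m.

Choose a coaxial cylinder of radius r = 12.2 cm (arbitrary length L) as the Gaussian surface (r < R).
Integrating ρ over the cross-section to radius r: λ_enc = (2πρ₀/R²) ∫₀^r r'^3 dr' = 2πρ₀ r^4/(4·R²) = -3.703×10^-6 C/m.
By Gauss's law (flux through the curved wall only), E·2πrL = λ_enc L/ε₀.
E = |λ_enc|/(2πε₀r) = (3.703e-6)/(2π·8.85×10^-12·0.122) = 5.46e5 N/C.

|E| ≈ 5.46e5 N/C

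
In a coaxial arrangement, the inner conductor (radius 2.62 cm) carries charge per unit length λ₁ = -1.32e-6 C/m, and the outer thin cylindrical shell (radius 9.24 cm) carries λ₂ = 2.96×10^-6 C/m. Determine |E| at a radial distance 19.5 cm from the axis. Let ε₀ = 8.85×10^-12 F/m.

|E| ≈ 1.51e5 N/C

Coaxial Gaussian cylinder, radius r = 19.5 cm, length L (r > 9.24 cm, enclosing both).
λ_enc = λ₁ + λ₂ = (-1.32e-6) + (2.96×10^-6) = 1.64×10^-6 C/m.
Applying ∮E·dA = Q_enc/ε₀ with the end caps contributing no flux:
E = |λ_enc|/(2πε₀r) = (1.64×10^-6)/(2π·8.85×10^-12·0.195) = 1.51e5 N/C.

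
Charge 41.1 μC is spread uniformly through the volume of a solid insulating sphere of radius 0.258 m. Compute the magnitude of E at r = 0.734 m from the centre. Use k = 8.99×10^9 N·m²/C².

|E| = 6.86e5 N/C

Take a concentric spherical Gaussian surface of radius r = 0.734 m (r > R, so the entire charge is enclosed).
Q_enc = 41.1 μC = 4.11×10^-5 C.
Since E is radial and uniform over the Gaussian sphere, Φ = E·4πr² = Q_enc/ε₀.
E = k|Q_enc|/r² = (8.99×10^9)(4.11×10^-5)/(0.734)² = 6.86e5 N/C.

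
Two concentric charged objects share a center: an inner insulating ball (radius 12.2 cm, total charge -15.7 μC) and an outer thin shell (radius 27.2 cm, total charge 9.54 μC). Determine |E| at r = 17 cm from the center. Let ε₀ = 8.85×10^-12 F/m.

By spherical symmetry E is radial; choose a Gaussian sphere of radius r = 17 cm (between the bodies, 12.2 cm < r < 27.2 cm).
The shell at 27.2 cm lies outside the Gaussian surface, so Q_enc = -15.7 μC = -1.57e-5 C.
Since E is radial and uniform over the Gaussian sphere, Φ = E·4πr² = Q_enc/ε₀.
E = |Q_enc|/(4πε₀r²) = (1.57e-5)/(4π·8.85×10^-12·(0.17)²) = 4.88×10^6 N/C.

|E| ≈ 4.88×10^6 V/m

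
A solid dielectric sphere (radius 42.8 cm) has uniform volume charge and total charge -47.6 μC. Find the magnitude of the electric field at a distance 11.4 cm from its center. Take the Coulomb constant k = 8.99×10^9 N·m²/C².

E ≈ 6.22e5 N/C

Symmetry ⇒ E = E(r) r̂. Gaussian sphere of radius r = 11.4 cm (r < R).
For a uniform sphere the enclosed fraction is (r/R)³, so Q_enc = (-47.6 μC)(0.114/0.428)³ = -8.995e-7 C.
Applying ∮E·dA = Q_enc/ε₀ with Φ = E(4πr²):
E = k|Q_enc|/r² = (8.99×10^9)(8.995×10^-7)/(0.114)² = 6.22e5 N/C.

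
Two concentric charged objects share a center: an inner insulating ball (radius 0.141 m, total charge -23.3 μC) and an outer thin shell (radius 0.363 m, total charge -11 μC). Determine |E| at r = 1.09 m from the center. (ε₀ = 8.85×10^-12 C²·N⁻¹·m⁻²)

E ≈ 2.60e5 N/C

Take a concentric spherical Gaussian surface of radius r = 1.09 m (r > 0.363 m, enclosing both).
Q_enc = (-23.3 μC) + (-11 μC) = -3.43×10^-5 C.
By Gauss's law, ∮E·dA = E·4πr² = Q_enc/ε₀.
E = |Q_enc|/(4πε₀r²) = (3.43e-5)/(4π·8.85×10^-12·(1.09)²) = 2.60×10^5 N/C.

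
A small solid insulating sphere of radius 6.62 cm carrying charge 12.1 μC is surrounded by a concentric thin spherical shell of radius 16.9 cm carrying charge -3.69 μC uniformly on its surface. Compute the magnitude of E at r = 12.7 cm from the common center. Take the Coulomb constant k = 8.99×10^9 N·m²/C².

|E| ≈ 6.74e6 N/C

Take a concentric spherical Gaussian surface of radius r = 12.7 cm (between the bodies, 6.62 cm < r < 16.9 cm).
The shell at 16.9 cm lies outside the Gaussian surface, so Q_enc = 12.1 μC = 1.21×10^-5 C.
By Gauss's law, ∮E·dA = E·4πr² = Q_enc/ε₀.
E = k|Q_enc|/r² = (8.99×10^9)(1.21e-5)/(0.127)² = 6.74e6 N/C.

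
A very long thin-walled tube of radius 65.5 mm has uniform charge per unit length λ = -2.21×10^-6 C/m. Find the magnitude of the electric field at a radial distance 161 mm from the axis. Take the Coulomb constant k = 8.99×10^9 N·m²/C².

By cylindrical symmetry E is radial; use a coaxial Gaussian cylinder of radius 161 mm and length L (r > 65.5 mm).
The full line charge is enclosed: λ_enc = -2.21×10^-6 C/m.
By Gauss's law (flux through the curved wall only), E·2πrL = λ_enc L/ε₀.
E = 2k|λ_enc|/r = 2(8.99×10^9)(2.21×10^-6)/(0.161) = 2.47e5 N/C.

|E| = 2.47e5 N/C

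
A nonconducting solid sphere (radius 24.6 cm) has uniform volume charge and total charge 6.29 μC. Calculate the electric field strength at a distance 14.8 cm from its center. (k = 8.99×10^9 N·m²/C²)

Use a concentric Gaussian sphere at r = 14.8 cm (r < R).
Only the charge within r is enclosed: Q_enc = Q·(r/R)³ = (6.29 μC)·(14.8 cm/24.6 cm)³ = 1.37×10^-6 C.
By Gauss's law, ∮E·dA = E·4πr² = Q_enc/ε₀.
E = k|Q_enc|/r² = (8.99×10^9)(1.37×10^-6)/(0.148)² = 5.62e5 N/C.

5.62×10^5 V/m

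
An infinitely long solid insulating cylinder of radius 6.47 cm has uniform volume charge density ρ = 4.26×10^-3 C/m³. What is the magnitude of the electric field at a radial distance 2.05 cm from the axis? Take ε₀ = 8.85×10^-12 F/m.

Choose a coaxial cylinder of radius r = 2.05 cm (arbitrary length L) as the Gaussian surface (r < R).
Charge inside radius r per length L is ρ·πr²·L, so λ_enc = ρπr² = 5.624×10^-6 C/m.
Gauss's law: E·2πrL = λ_enc L/ε₀.
E = |λ_enc|/(2πε₀r) = (5.624e-6)/(2π·8.85×10^-12·0.0205) = 4.93×10^6 N/C.

4.93×10^6 N/C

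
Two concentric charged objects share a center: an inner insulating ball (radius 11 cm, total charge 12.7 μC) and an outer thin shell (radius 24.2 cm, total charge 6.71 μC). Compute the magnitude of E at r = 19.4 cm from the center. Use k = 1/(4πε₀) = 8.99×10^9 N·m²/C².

|E| ≈ 3.03×10^6 N/C

Use a concentric Gaussian sphere at r = 19.4 cm (between the bodies, 11 cm < r < 24.2 cm).
The shell at 24.2 cm lies outside the Gaussian surface, so Q_enc = 12.7 μC = 1.27×10^-5 C.
By Gauss's law, ∮E·dA = E·4πr² = Q_enc/ε₀.
E = k|Q_enc|/r² = (8.99×10^9)(1.27e-5)/(0.194)² = 3.03×10^6 N/C.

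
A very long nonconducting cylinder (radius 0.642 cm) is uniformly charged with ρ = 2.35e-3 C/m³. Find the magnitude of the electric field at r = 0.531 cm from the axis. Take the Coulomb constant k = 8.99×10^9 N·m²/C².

|E| = 7.05e5 N/C

By cylindrical symmetry E is radial; use a coaxial Gaussian cylinder of radius 0.531 cm and length L (r < R).
Charge inside radius r per length L is ρ·πr²·L, so λ_enc = ρπr² = 2.082e-7 C/m.
Gauss's law: E·2πrL = λ_enc L/ε₀.
E = 2k|λ_enc|/r = 2(8.99×10^9)(2.082×10^-7)/(0.00531) = 7.05×10^5 N/C.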